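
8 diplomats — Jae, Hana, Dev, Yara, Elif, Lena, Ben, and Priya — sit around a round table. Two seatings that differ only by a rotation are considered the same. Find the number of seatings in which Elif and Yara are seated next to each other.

Treat {Elif, Yara} as one unit (2 internal orders) and seat the resulting 7 units around the table: (6)! circular arrangements.
So 2 × (6)! = 2 × 720 = 1440.

1440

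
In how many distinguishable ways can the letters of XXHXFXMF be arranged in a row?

840

XXHXFXMF has 8 letters with F appearing twice and X appearing 4 times.
So there are 8! / (4!·2!) = 840 distinguishable arrangements.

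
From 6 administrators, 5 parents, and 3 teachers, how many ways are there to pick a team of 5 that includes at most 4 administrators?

Split by how many administrators are chosen (0 through 4).
Sum: C(6,0)·C(8,5) + C(6,1)·C(8,4) + C(6,2)·C(8,3) + C(6,3)·C(8,2) + C(6,4)·C(8,1) = 56 + 420 + 840 + 560 + 120 = 1996.

1996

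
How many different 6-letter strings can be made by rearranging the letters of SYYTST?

SYYTST has 6 letters with S appearing twice, T appearing twice, and Y appearing twice.
The number of distinct arrangements is 6!/(2!·2!·2!) = 720/8 = 90.

90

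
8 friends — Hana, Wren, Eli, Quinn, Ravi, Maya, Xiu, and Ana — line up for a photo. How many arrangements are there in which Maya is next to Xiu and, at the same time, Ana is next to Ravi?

Treat {Maya,Xiu} as one block (2 orders) and {Ana,Ravi} as another (2 orders).
That leaves 6 units to arrange: 2 × 2 × 6! = 4 × 720 = 2880.

2880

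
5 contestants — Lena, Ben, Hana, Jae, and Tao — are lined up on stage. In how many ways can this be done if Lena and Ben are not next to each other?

Of the 5! = 120 arrangements, those with Lena and Ben adjacent number 2 × 4! = 48 (treat the pair as a block with 2 internal orders).
So 120 − 48 = 72 arrangements keep them apart.

72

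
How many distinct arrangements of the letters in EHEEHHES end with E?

140

Fix E in the last position and arrange the remaining 7 letters.
Those 7 letters have E appearing 3 times and H appearing 3 times, giving (7)!/(3!·3!) = 140.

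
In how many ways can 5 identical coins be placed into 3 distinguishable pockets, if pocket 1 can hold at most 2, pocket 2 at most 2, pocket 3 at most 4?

8

Ignoring the caps, the number of non-negative solutions to x_1+…+x_3 = 5 is C(7,2) = 21.
Subtract solutions that violate a single cap (substitute x_i' = x_i − (cap_i+1)): x_1 ≥ 3 gives C(4,2) = 6; x_2 ≥ 3 gives C(4,2) = 6; x_3 ≥ 5 gives C(2,2) = 1. Together 13.
No two caps can be exceeded simultaneously, so the pair terms are all 0.
By inclusion–exclusion the count is 21 − 13 + 0 = 8.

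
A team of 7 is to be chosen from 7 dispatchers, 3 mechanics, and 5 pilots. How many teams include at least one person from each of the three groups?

With no constraint there are C(15,7) = 6435 possible selections.
Subtract selections that omit an entire group: no dispatchers → C(8,7) = 8; no mechanics → C(12,7) = 792; no pilots → C(10,7) = 120.
Add back selections omitting two groups (i.e. drawn from a single group): C(7,7) + C(3,7) + C(5,7) = 1.
By inclusion–exclusion: 6435 − 920 + 1 = 5516.

5516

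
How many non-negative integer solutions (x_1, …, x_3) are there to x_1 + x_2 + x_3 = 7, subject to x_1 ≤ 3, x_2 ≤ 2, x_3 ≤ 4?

6

Ignoring the caps, the number of non-negative solutions to x_1+…+x_3 = 7 is C(9,2) = 36.
Subtract solutions that violate a single cap (substitute x_i' = x_i − (cap_i+1)): x_1 ≥ 4 gives C(5,2) = 10; x_2 ≥ 3 gives C(6,2) = 15; x_3 ≥ 5 gives C(4,2) = 6. Together 31.
Add back pairs where two caps are both exceeded: 1 + 0 + 0 = 1.
By inclusion–exclusion the count is 36 − 31 + 1 = 6.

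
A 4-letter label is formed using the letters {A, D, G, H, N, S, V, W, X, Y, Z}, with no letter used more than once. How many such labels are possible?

With no repetition, fill the 4 letters in order: 11 choices, then 10, down to 8.
11 × 10 × 9 × 8 = 7920.

7920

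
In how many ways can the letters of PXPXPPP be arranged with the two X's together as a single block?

6

Treat the 2 copies of X as a single block. The multiset to arrange is then {XX, P, P, P, P, P}, 6 items in all.
That gives (6)!/(5!) = 6 arrangements.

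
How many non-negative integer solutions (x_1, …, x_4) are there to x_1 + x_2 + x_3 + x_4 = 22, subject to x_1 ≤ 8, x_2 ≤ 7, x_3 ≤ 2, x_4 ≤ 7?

By stars and bars, unrestricted non-negative solutions to x_1+…+x_4 = 22 number C(22+3,3) = 2300.
Subtract solutions that violate a single cap (substitute x_i' = x_i − (cap_i+1)): x_1 ≥ 9 gives C(16,3) = 560; x_2 ≥ 8 gives C(17,3) = 680; x_3 ≥ 3 gives C(22,3) = 1540; x_4 ≥ 8 gives C(17,3) = 680. Together 3460.
Add back pairs where two caps are both exceeded: 56 + 286 + 56 + 364 + 84 + 364 = 1210.
Subtract triples: 10 + 0 + 10 + 20 = 40.
By inclusion–exclusion the count is 2300 − 3460 + 1210 − 40 = 10.

10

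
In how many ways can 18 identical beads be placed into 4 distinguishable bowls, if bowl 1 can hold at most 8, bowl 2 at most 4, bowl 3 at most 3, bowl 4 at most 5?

10

Without the upper bounds there are C(21,3) = 1330 ways to split 18 among 4 bowls.
Subtract solutions that violate a single cap (substitute x_i' = x_i − (cap_i+1)): x_1 ≥ 9 gives C(12,3) = 220; x_2 ≥ 5 gives C(16,3) = 560; x_3 ≥ 4 gives C(17,3) = 680; x_4 ≥ 6 gives C(15,3) = 455. Together 1915.
Add back pairs where two caps are both exceeded: 35 + 56 + 20 + 220 + 120 + 165 = 616.
Subtract triples: 1 + 0 + 0 + 20 = 21.
By inclusion–exclusion the count is 1330 − 1915 + 616 − 21 = 10.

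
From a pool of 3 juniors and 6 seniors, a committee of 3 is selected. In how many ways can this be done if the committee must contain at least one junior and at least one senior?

With no constraint there are C(9,3) = 84 possible selections.
Subtract selections that omit an entire group: no juniors → C(6,3) = 20; no seniors → C(3,3) = 1.
Both groups omitted at once is impossible, so 84 − 21 = 63.

63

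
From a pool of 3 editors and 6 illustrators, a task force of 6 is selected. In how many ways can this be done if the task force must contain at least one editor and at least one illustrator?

Unrestricted: C(9,6) = 84 ways to pick any 6 of the 9.
Subtract selections that omit an entire group: no editors → C(6,6) = 1; no illustrators → C(3,6) = 0.
Both groups omitted at once is impossible, so 84 − 1 = 83.

83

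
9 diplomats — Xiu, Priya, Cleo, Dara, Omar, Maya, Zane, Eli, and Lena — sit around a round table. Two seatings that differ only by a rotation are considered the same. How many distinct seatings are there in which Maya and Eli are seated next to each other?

Treat {Maya, Eli} as one unit (2 internal orders) and seat the resulting 8 units around the table: (7)! circular arrangements.
So 2 × (7)! = 2 × 5040 = 10080.

10080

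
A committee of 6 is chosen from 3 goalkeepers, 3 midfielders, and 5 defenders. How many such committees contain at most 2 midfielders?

406

Split by how many midfielders are chosen (0 through 2).
Sum: C(3,0)·C(8,6) + C(3,1)·C(8,5) + C(3,2)·C(8,4) = 28 + 168 + 210 = 406.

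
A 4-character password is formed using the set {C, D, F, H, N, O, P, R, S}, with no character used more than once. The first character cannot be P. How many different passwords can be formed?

The first character has 9−1 = 8 choices (anything except P).
The remaining 3 characters are filled from the other 8 symbols without repetition: 8 × 7 × 6 = 336.
Total: 8 × 336 = 2688.

2688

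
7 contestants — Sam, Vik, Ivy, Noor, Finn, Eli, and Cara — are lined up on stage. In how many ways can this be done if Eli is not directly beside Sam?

3600

Of the 7! = 5040 arrangements, those with Eli and Sam adjacent number 2 × 6! = 1440 (treat the pair as a block with 2 internal orders).
Complementary counting: 5040 − 1440 = 3600.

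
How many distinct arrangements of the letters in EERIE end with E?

12

With the last slot taken by E, it remains to arrange the other 4 letters (ERIE).
Those 4 letters have E appearing twice, giving (4)!/(2!) = 12.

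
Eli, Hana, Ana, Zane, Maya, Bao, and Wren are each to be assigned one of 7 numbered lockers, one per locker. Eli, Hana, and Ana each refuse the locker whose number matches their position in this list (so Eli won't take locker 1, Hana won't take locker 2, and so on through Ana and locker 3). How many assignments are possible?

3216

Let Aᵢ (for i ∈ {1, 2, 3}) be the placements that put person i in their forbidden locker. Any j of these fix j positions, leaving (7−j)! ways to fill the rest, and there are C(3,j) ways to pick which j.
By inclusion–exclusion, the number of valid placements is Σ_{j=0}^{3} (−1)^j C(3,j)·(7−j)!.
Computing: 5040 − 2160 + 360 − 24 = 3216.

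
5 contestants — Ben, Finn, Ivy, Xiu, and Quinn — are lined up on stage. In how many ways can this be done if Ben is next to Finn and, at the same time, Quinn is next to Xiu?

Treat {Ben,Finn} as one block (2 orders) and {Quinn,Xiu} as another (2 orders).
That leaves 3 units to arrange: 2 × 2 × 3! = 4 × 6 = 24.

24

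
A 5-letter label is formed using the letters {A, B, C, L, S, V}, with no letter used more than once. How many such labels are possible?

Choose and order 5 of the 6 symbols: the first letter has 6 options, the next 5, and so on down to 2.
That product is 6 × 5 × 4 × 3 × 2 = 720.

720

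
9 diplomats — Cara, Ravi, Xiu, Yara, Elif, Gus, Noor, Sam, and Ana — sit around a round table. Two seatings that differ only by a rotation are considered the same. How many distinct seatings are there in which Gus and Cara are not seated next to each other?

All circular seatings of 9 people number (8)! = 40320.
Those with Gus next to Cara: fuse the pair into one unit and seat 8 units around a circle — 2·(7)! = 10080.
Subtracting, 40320 − 10080 = 30240.

30240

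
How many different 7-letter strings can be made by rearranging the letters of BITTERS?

2520

The 7 letters of BITTERS have repeats: T appearing twice.
Dividing 7! = 5040 by 2! = 2 for the repeated letters gives 2520.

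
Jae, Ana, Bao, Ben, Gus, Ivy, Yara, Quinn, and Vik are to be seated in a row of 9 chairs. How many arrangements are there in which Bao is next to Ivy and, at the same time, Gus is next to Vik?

20160

Treat {Bao,Ivy} as one block (2 orders) and {Gus,Vik} as another (2 orders).
That leaves 7 units to arrange: 2 × 2 × 7! = 4 × 5040 = 20160.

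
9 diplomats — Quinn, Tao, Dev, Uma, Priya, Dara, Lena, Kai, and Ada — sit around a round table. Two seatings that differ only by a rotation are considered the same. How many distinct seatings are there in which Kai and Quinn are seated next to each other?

10080

Glue Kai and Quinn into a block (2 internal orders). Seating 8 units around a circle gives (7)! arrangements.
So 2 × (7)! = 2 × 5040 = 10080.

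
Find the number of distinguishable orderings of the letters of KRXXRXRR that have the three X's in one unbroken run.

Treat the 3 copies of X as a single block. The multiset to arrange is then {XXX, K, R, R, R, R}, 6 items in all.
That gives (6)!/(4!) = 30 arrangements.

30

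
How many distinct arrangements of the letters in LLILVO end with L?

With the last slot taken by L, it remains to arrange the other 5 letters (LILVO).
Those 5 letters have L appearing twice, giving (5)!/(2!) = 60.

60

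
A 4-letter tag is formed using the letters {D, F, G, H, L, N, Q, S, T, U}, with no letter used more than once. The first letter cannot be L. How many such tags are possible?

The first letter has 10−1 = 9 choices (anything except L).
The remaining 3 letters are filled from the other 9 symbols without repetition: 9 × 8 × 7 = 504.
Total: 9 × 504 = 4536.

4536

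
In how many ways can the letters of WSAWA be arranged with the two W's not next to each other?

18

There are 5!/(2!·2!) = 30 arrangements of WSAWA in total.
If the two W's are adjacent, glue them into one block, leaving 4 items to arrange: (4)!/(2!) = 12 ways.
Hence 30 − 12 = 18.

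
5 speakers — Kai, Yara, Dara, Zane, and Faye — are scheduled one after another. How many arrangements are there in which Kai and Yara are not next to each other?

Of the 5! = 120 arrangements, those with Kai and Yara adjacent number 2 × 4! = 48 (treat the pair as a block with 2 internal orders).
So 120 − 48 = 72 arrangements keep them apart.

72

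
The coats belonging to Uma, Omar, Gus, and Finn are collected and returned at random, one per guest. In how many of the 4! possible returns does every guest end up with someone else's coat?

9

Let Aᵢ be the assignments in which guest i gets their own coat. We want the size of the complement of A₁∪…∪A_4.
By inclusion–exclusion this is Σ_{j=0}^{4} (−1)^j C(4,j)·(4−j)!.
Computing: 24 − 24 + 12 − 4 + 1 = 9.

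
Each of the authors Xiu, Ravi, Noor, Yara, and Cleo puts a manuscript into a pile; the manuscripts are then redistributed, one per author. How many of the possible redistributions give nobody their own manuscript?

44

Count assignments avoiding every fixed point. For any j of the 5 authors fixed to their own manuscript, the other 5−j can be arranged in (5−j)! ways.
By inclusion–exclusion this is Σ_{j=0}^{5} (−1)^j C(5,j)·(5−j)!.
Computing: 120 − 120 + 60 − 20 + 5 − 1 = 44.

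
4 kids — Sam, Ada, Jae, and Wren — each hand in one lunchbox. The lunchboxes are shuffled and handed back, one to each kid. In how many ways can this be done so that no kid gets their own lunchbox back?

Count assignments avoiding every fixed point. For any j of the 4 kids fixed to their own lunchbox, the other 4−j can be arranged in (4−j)! ways.
By inclusion–exclusion this is Σ_{j=0}^{4} (−1)^j C(4,j)·(4−j)!.
Computing: 24 − 24 + 12 − 4 + 1 = 9.

9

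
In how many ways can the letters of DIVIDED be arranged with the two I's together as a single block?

120

Treat the 2 copies of I as a single block. The multiset to arrange is then {II, D, D, D, E, V}, 6 items in all.
That gives (6)!/(3!) = 120 arrangements.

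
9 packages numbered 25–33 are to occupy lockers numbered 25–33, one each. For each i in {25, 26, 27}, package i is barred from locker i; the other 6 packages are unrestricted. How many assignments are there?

256320

Let Aᵢ (for i ∈ {25, 26, 27}) be the placements that put package i in its forbidden locker. Any j of these fix j positions, leaving (9−j)! ways to fill the rest, and there are C(3,j) ways to pick which j.
By inclusion–exclusion, the number of valid placements is Σ_{j=0}^{3} (−1)^j C(3,j)·(9−j)!.
Computing: 362880 − 120960 + 15120 − 720 = 256320.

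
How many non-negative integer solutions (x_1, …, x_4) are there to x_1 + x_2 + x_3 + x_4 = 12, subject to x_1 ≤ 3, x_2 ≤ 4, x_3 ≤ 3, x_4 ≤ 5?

Ignoring the caps, the number of non-negative solutions to x_1+…+x_4 = 12 is C(15,3) = 455.
Subtract solutions that violate a single cap (substitute x_i' = x_i − (cap_i+1)): x_1 ≥ 4 gives C(11,3) = 165; x_2 ≥ 5 gives C(10,3) = 120; x_3 ≥ 4 gives C(11,3) = 165; x_4 ≥ 6 gives C(9,3) = 84. Together 534.
Add back pairs where two caps are both exceeded: 20 + 35 + 10 + 20 + 4 + 10 = 99.
By inclusion–exclusion the count is 455 − 534 + 99 = 20.

20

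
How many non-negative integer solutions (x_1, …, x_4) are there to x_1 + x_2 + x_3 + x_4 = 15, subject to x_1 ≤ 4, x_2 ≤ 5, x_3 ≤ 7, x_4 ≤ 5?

78

Ignoring the caps, the number of non-negative solutions to x_1+…+x_4 = 15 is C(18,3) = 816.
Subtract solutions that violate a single cap (substitute x_i' = x_i − (cap_i+1)): x_1 ≥ 5 gives C(13,3) = 286; x_2 ≥ 6 gives C(12,3) = 220; x_3 ≥ 8 gives C(10,3) = 120; x_4 ≥ 6 gives C(12,3) = 220. Together 846.
Add back pairs where two caps are both exceeded: 35 + 10 + 35 + 4 + 20 + 4 = 108.
By inclusion–exclusion the count is 816 − 846 + 108 = 78.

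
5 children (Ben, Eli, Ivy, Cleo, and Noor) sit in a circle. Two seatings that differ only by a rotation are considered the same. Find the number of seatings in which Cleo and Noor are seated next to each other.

Treat {Cleo, Noor} as one unit (2 internal orders) and seat the resulting 4 units around the table: (3)! circular arrangements.
So 2 × (3)! = 2 × 6 = 12.

12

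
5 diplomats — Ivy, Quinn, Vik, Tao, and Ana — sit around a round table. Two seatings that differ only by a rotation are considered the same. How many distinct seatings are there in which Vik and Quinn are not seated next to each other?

Without the restriction there are (4)! = 24 seatings.
Seatings with Vik beside Quinn: treat them as a block with 2 internal orders, giving 2 × (3)! = 12.
Subtracting, 24 − 12 = 12.

12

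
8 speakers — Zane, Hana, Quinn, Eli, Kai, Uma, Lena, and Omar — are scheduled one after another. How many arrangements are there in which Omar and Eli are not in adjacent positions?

30240

Of the 8! = 40320 arrangements, those with Omar and Eli adjacent number 2 × 7! = 10080 (treat the pair as a block with 2 internal orders).
Complementary counting: 40320 − 10080 = 30240.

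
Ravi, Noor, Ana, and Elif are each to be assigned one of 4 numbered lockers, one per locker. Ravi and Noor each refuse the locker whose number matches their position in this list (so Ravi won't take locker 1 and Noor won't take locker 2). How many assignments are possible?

Let Aᵢ (for i ∈ {1, 2}) be the placements that put person i in their forbidden locker. Any j of these fix j positions, leaving (4−j)! ways to fill the rest, and there are C(2,j) ways to pick which j.
By inclusion–exclusion, the number of valid placements is Σ_{j=0}^{2} (−1)^j C(2,j)·(4−j)!.
Computing: 24 − 12 + 2 = 14.

14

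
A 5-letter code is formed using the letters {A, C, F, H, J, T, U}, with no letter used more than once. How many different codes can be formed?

This is a permutation of 5 out of 7: P(7,5) = 7!/2!.
That product is 7 × 6 × 5 × 4 × 3 = 2520.

2520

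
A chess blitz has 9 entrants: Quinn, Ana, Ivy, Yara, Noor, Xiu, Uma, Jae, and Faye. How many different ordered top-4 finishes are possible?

3024

This is an ordered selection of 4 from 9: P(9,4).
That gives 9 × 8 × 7 × 6 = 3024.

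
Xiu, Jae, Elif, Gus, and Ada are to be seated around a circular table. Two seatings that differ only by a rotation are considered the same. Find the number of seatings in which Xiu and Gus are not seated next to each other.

12

All circular seatings of 5 people number (4)! = 24.
Seatings with Xiu beside Gus: treat them as a block with 2 internal orders, giving 2 × (3)! = 12.
Subtracting, 24 − 12 = 12.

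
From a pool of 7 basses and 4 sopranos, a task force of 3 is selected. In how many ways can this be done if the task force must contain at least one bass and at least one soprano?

Unrestricted: C(11,3) = 165 ways to pick any 3 of the 11.
Selections missing a whole group: no basses → C(4,3) = 4; no sopranos → C(7,3) = 35.
Both groups omitted at once is impossible, so 165 − 39 = 126.

126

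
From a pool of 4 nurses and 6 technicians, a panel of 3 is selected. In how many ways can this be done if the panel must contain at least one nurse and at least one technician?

96

With no constraint there are C(10,3) = 120 possible selections.
Subtract selections that omit an entire group: no nurses → C(6,3) = 20; no technicians → C(4,3) = 4.
Both groups omitted at once is impossible, so 120 − 24 = 96.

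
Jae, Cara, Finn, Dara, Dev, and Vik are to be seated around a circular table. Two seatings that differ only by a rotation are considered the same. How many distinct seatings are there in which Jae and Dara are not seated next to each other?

72

Without the restriction there are (5)! = 120 seatings.
Those with Jae next to Dara: fuse the pair into one unit and seat 5 units around a circle — 2·(4)! = 48.
Subtracting, 120 − 48 = 72.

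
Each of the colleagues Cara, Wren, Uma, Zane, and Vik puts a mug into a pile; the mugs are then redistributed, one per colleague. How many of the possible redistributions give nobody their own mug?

Let Aᵢ be the assignments in which colleague i gets their own mug. We want the size of the complement of A₁∪…∪A_5.
By inclusion–exclusion this is Σ_{j=0}^{5} (−1)^j C(5,j)·(5−j)!.
Computing: 120 − 120 + 60 − 20 + 5 − 1 = 44.

44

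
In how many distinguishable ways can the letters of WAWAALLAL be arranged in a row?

1260

WAWAALLAL has 9 letters with A appearing 4 times, L appearing 3 times, and W appearing twice.
The number of distinct arrangements is 9!/(4!·3!·2!) = 362880/288 = 1260.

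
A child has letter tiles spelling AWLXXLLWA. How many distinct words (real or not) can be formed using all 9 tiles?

7560

The 9 letters of AWLXXLLWA have repeats: A appearing twice, L appearing 3 times, W appearing twice, and X appearing twice.
The number of distinct arrangements is 9!/(3!·2!·2!·2!) = 362880/48 = 7560.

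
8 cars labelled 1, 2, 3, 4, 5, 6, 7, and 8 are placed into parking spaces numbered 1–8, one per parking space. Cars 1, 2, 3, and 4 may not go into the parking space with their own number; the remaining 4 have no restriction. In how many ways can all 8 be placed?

24024

Let Aᵢ (for 1 ≤ i ≤ 4) be the placements that put car i in its forbidden parking space. Any j of these fix j positions, leaving (8−j)! ways to fill the rest, and there are C(4,j) ways to pick which j.
By inclusion–exclusion, the number of valid placements is Σ_{j=0}^{4} (−1)^j C(4,j)·(8−j)!.
Computing: 40320 − 20160 + 4320 − 480 + 24 = 24024.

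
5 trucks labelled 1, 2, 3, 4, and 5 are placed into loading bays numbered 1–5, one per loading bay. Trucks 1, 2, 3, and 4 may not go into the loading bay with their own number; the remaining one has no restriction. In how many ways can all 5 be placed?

Let Aᵢ (for 1 ≤ i ≤ 4) be the placements that put truck i in its forbidden loading bay. Any j of these fix j positions, leaving (5−j)! ways to fill the rest, and there are C(4,j) ways to pick which j.
By inclusion–exclusion, the number of valid placements is Σ_{j=0}^{4} (−1)^j C(4,j)·(5−j)!.
Computing: 120 − 96 + 36 − 8 + 1 = 53.

53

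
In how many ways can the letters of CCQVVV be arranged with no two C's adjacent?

40

Total arrangements of CCQVVV: 6!/(3!·2!) = 60.
If the two C's are adjacent, glue them into one block, leaving 5 items to arrange: (5)!/(3!) = 20 ways.
Hence 60 − 20 = 40.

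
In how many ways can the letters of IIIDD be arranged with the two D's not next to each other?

6

There are 5!/(3!·2!) = 10 arrangements of IIIDD in total.
If the two D's are adjacent, glue them into one block, leaving 4 items to arrange: (4)!/(3!) = 4 ways.
Subtracting, 10 − 4 = 6 arrangements keep the D's apart.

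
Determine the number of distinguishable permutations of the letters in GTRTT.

The 5 letters of GTRTT have repeats: T appearing 3 times.
Dividing 5! = 120 by 3! = 6 for the repeated letters gives 20.

20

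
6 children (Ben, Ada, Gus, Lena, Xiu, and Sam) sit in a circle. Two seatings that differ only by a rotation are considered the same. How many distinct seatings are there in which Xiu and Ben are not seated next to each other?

All circular seatings of 6 people number (5)! = 120.
Seatings with Xiu beside Ben: treat them as a block with 2 internal orders, giving 2 × (4)! = 48.
Subtracting, 120 − 48 = 72.

72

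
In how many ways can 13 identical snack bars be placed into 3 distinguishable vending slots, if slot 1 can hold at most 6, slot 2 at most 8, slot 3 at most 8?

47

By stars and bars, unrestricted non-negative solutions to x_1+…+x_3 = 13 number C(13+2,2) = 105.
Subtract solutions that violate a single cap (substitute x_i' = x_i − (cap_i+1)): x_1 ≥ 7 gives C(8,2) = 28; x_2 ≥ 9 gives C(6,2) = 15; x_3 ≥ 9 gives C(6,2) = 15. Together 58.
No two caps can be exceeded simultaneously, so the pair terms are all 0.
By inclusion–exclusion the count is 105 − 58 + 0 = 47.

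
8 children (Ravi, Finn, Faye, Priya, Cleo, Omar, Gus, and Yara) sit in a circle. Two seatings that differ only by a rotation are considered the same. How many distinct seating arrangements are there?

5040

Seat Ravi anywhere (absorbing the rotational symmetry), then permute the other 7: (7)! = 5040.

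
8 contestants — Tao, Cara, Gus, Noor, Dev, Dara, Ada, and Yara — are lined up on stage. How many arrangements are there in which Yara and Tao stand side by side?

10080

Treat {Yara, Tao} as a single unit. There are 7 units to order, and the pair itself can be ordered 2 ways.
So the count is 2·(7)! = 10080.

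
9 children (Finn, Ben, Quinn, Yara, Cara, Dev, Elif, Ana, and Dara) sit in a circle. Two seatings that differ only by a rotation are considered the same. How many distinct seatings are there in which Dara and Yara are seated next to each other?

Treat {Dara, Yara} as one unit (2 internal orders) and seat the resulting 8 units around the table: (7)! circular arrangements.
So 2 × (7)! = 2 × 5040 = 10080.

10080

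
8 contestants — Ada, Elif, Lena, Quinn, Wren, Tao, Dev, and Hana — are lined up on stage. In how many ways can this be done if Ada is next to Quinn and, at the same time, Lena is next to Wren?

2880

Treat {Ada,Quinn} as one block (2 orders) and {Lena,Wren} as another (2 orders).
That leaves 6 units to arrange: 2 × 2 × 6! = 4 × 720 = 2880.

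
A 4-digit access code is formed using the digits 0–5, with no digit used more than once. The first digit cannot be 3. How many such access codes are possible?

The first digit has 6−1 = 5 choices (anything except 3).
The remaining 3 digits are filled from the other 5 symbols without repetition: 5 × 4 × 3 = 60.
Total: 5 × 60 = 300.

300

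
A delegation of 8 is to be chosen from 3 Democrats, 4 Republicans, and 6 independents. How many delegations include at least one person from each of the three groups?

1233

Unrestricted: C(13,8) = 1287 ways to pick any 8 of the 13.
Subtract selections that omit an entire group: no Democrats → C(10,8) = 45; no Republicans → C(9,8) = 9; no independents → C(7,8) = 0.
Add back selections omitting two groups (i.e. drawn from a single group): C(3,8) + C(4,8) + C(6,8) = 0.
By inclusion–exclusion: 1287 − 54 + 0 = 1233.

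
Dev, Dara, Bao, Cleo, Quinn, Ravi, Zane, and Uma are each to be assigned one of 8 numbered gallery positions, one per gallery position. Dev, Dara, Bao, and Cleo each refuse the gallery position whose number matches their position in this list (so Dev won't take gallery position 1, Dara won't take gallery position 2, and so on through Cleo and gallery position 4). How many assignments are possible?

Let Aᵢ (for 1 ≤ i ≤ 4) be the placements that put person i in their forbidden gallery position. Any j of these fix j positions, leaving (8−j)! ways to fill the rest, and there are C(4,j) ways to pick which j.
By inclusion–exclusion, the number of valid placements is Σ_{j=0}^{4} (−1)^j C(4,j)·(8−j)!.
Computing: 40320 − 20160 + 4320 − 480 + 24 = 24024.

24024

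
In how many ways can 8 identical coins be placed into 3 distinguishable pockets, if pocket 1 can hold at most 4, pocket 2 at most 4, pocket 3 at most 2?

6

Without the upper bounds there are C(10,2) = 45 ways to split 8 among 3 pockets.
Subtract solutions that violate a single cap (substitute x_i' = x_i − (cap_i+1)): x_1 ≥ 5 gives C(5,2) = 10; x_2 ≥ 5 gives C(5,2) = 10; x_3 ≥ 3 gives C(7,2) = 21. Together 41.
Add back pairs where two caps are both exceeded: 0 + 1 + 1 = 2.
By inclusion–exclusion the count is 45 − 41 + 2 = 6.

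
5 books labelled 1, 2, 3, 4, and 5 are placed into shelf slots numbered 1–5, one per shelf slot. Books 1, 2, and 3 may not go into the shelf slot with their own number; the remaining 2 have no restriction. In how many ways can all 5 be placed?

Let Aᵢ (for i ∈ {1, 2, 3}) be the placements that put book i in its forbidden shelf slot. Any j of these fix j positions, leaving (5−j)! ways to fill the rest, and there are C(3,j) ways to pick which j.
By inclusion–exclusion, the number of valid placements is Σ_{j=0}^{3} (−1)^j C(3,j)·(5−j)!.
Computing: 120 − 72 + 18 − 2 = 64.

64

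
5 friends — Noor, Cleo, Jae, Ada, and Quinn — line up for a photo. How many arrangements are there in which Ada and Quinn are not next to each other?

72

There are 5! = 120 arrangements in all. If Ada and Quinn are adjacent, merging them into one block gives 2·(4)! = 48 arrangements.
So 120 − 48 = 72 arrangements keep them apart.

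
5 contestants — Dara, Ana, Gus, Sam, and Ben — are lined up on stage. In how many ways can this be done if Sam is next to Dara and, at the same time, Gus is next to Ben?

24

Treat {Sam,Dara} as one block (2 orders) and {Gus,Ben} as another (2 orders).
That leaves 3 units to arrange: 2 × 2 × 3! = 4 × 6 = 24.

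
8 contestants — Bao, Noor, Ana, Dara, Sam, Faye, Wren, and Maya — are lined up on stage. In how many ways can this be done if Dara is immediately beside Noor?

10080

Glue Dara and Noor into one block (2 internal orders), leaving 7 units to arrange in a row.
So the count is 2·(7)! = 10080.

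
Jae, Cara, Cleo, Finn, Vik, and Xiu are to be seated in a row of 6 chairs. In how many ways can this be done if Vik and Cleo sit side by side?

Treat {Vik, Cleo} as a single unit. There are 5 units to order, and the pair itself can be ordered 2 ways.
So the count is 2·(5)! = 240.

240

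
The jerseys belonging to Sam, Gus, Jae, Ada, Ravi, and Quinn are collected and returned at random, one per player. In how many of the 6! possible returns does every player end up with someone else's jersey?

Let Aᵢ be the assignments in which player i gets their old jersey. We want the size of the complement of A₁∪…∪A_6.
By inclusion–exclusion this is Σ_{j=0}^{6} (−1)^j C(6,j)·(6−j)!.
Computing: 720 − 720 + 360 − 120 + 30 − 6 + 1 = 265.

265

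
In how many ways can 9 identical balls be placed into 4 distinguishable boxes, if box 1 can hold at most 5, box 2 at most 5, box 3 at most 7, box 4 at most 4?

141

By stars and bars, unrestricted non-negative solutions to x_1+…+x_4 = 9 number C(9+3,3) = 220.
Subtract solutions that violate a single cap (substitute x_i' = x_i − (cap_i+1)): x_1 ≥ 6 gives C(6,3) = 20; x_2 ≥ 6 gives C(6,3) = 20; x_3 ≥ 8 gives C(4,3) = 4; x_4 ≥ 5 gives C(7,3) = 35. Together 79.
No two caps can be exceeded simultaneously, so the pair terms are all 0.
By inclusion–exclusion the count is 220 − 79 + 0 = 141.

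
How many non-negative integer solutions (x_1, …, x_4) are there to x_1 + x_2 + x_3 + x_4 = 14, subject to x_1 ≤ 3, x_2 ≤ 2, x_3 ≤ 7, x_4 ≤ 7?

42

Without the upper bounds there are C(17,3) = 680 ways to split 14 among 4 variables.
Subtract solutions that violate a single cap (substitute x_i' = x_i − (cap_i+1)): x_1 ≥ 4 gives C(13,3) = 286; x_2 ≥ 3 gives C(14,3) = 364; x_3 ≥ 8 gives C(9,3) = 84; x_4 ≥ 8 gives C(9,3) = 84. Together 818.
Add back pairs where two caps are both exceeded: 120 + 10 + 10 + 20 + 20 + 0 = 180.
By inclusion–exclusion the count is 680 − 818 + 180 = 42.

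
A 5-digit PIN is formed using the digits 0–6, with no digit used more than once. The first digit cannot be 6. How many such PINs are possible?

2160

The first digit has 7−1 = 6 choices (anything except 6).
The remaining 4 digits are filled from the other 6 symbols without repetition: 6 × 5 × 4 × 3 = 360.
Total: 6 × 360 = 2160.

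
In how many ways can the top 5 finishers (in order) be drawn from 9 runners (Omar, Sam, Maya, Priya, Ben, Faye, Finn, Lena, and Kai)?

There are 9 choices for 1st place, 8 for 2nd, and so on down to 5 for position 5.
That gives 9 × 8 × 7 × 6 × 5 = 15120.

15120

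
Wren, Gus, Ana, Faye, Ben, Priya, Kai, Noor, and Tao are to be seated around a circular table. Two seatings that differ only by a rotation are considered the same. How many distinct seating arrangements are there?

40320

Seat Wren anywhere (absorbing the rotational symmetry), then permute the other 8: (8)! = 40320.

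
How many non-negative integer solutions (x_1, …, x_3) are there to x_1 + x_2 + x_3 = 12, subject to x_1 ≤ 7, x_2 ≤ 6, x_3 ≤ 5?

Without the upper bounds there are C(14,2) = 91 ways to split 12 among 3 variables.
Subtract solutions that violate a single cap (substitute x_i' = x_i − (cap_i+1)): x_1 ≥ 8 gives C(6,2) = 15; x_2 ≥ 7 gives C(7,2) = 21; x_3 ≥ 6 gives C(8,2) = 28. Together 64.
No two caps can be exceeded simultaneously, so the pair terms are all 0.
By inclusion–exclusion the count is 91 − 64 + 0 = 27.

27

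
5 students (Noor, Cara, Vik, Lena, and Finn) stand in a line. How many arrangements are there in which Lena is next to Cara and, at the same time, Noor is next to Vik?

24

Treat {Lena,Cara} as one block (2 orders) and {Noor,Vik} as another (2 orders).
That leaves 3 units to arrange: 2 × 2 × 3! = 4 × 6 = 24.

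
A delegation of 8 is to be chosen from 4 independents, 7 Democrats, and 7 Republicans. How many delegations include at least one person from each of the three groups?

40425

Unrestricted: C(18,8) = 43758 ways to pick any 8 of the 18.
Subtract selections that omit an entire group: no independents → C(14,8) = 3003; no Democrats → C(11,8) = 165; no Republicans → C(11,8) = 165.
Add back selections omitting two groups (i.e. drawn from a single group): C(4,8) + C(7,8) + C(7,8) = 0.
By inclusion–exclusion: 43758 − 3333 + 0 = 40425.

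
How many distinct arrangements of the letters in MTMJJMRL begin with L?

420

Fix L in the first position and arrange the remaining 7 letters.
Those 7 letters have J appearing twice and M appearing 3 times, giving (7)!/(3!·2!) = 420.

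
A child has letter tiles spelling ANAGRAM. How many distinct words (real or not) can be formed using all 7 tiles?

840

The 7 letters of ANAGRAM have repeats: A appearing 3 times.
The number of distinct arrangements is 7!/(3!) = 5040/6 = 840.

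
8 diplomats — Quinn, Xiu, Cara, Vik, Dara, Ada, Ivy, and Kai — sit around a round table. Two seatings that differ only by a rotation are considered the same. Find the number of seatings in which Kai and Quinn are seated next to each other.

1440

Glue Kai and Quinn into a block (2 internal orders). Seating 7 units around a circle gives (6)! arrangements.
So 2 × (6)! = 2 × 720 = 1440.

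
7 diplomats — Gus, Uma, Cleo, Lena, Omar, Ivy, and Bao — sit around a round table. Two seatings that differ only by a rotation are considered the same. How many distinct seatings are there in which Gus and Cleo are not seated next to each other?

480

Without the restriction there are (6)! = 720 seatings.
Those with Gus next to Cleo: fuse the pair into one unit and seat 6 units around a circle — 2·(5)! = 240.
Subtracting, 720 − 240 = 480.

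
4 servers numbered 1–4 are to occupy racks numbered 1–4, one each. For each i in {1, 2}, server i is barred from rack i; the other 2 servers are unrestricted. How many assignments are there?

Let Aᵢ (for i ∈ {1, 2}) be the placements that put server i in its forbidden rack. Any j of these fix j positions, leaving (4−j)! ways to fill the rest, and there are C(2,j) ways to pick which j.
By inclusion–exclusion, the number of valid placements is Σ_{j=0}^{2} (−1)^j C(2,j)·(4−j)!.
Computing: 24 − 12 + 2 = 14.

14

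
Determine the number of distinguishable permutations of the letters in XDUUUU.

30

XDUUUU has 6 letters with U appearing 4 times.
Dividing 6! = 720 by 4! = 24 for the repeated letters gives 30.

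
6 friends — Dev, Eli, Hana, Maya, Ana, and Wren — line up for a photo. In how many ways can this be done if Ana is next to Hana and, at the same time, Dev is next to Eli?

96

Treat {Ana,Hana} as one block (2 orders) and {Dev,Eli} as another (2 orders).
That leaves 4 units to arrange: 2 × 2 × 4! = 4 × 24 = 96.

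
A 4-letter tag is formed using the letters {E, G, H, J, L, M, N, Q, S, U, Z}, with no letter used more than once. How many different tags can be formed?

With no repetition, fill the 4 letters in order: 11 choices, then 10, down to 8.
11 × 10 × 9 × 8 = 7920.

7920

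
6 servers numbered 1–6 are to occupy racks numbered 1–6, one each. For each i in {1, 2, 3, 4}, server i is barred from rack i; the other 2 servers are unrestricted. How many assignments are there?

Let Aᵢ (for 1 ≤ i ≤ 4) be the placements that put server i in its forbidden rack. Any j of these fix j positions, leaving (6−j)! ways to fill the rest, and there are C(4,j) ways to pick which j.
By inclusion–exclusion, the number of valid placements is Σ_{j=0}^{4} (−1)^j C(4,j)·(6−j)!.
Computing: 720 − 480 + 144 − 24 + 2 = 362.

362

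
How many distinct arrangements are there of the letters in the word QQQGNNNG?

560

The 8 letters of QQQGNNNG have repeats: G appearing twice, N appearing 3 times, and Q appearing 3 times.
The number of distinct arrangements is 8!/(3!·3!·2!) = 40320/72 = 560.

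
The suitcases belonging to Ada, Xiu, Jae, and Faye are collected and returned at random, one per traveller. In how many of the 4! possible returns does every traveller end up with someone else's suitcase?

Count assignments avoiding every fixed point. For any j of the 4 travellers fixed to their own suitcase, the other 4−j can be arranged in (4−j)! ways.
By inclusion–exclusion this is Σ_{j=0}^{4} (−1)^j C(4,j)·(4−j)!.
Computing: 24 − 24 + 12 − 4 + 1 = 9.

9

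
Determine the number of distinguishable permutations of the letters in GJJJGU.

60

The 6 letters of GJJJGU have repeats: G appearing twice and J appearing 3 times.
So there are 6! / (3!·2!) = 60 distinguishable arrangements.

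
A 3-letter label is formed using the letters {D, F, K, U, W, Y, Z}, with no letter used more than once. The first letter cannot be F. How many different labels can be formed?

The first letter has 7−1 = 6 choices (anything except F).
The remaining 2 letters are filled from the other 6 symbols without repetition: 6 × 5 = 30.
Total: 6 × 30 = 180.

180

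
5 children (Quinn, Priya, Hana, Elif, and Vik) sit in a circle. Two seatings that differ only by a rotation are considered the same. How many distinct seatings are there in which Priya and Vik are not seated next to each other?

12

All circular seatings of 5 people number (4)! = 24.
Seatings with Priya beside Vik: treat them as a block with 2 internal orders, giving 2 × (3)! = 12.
Subtracting, 24 − 12 = 12.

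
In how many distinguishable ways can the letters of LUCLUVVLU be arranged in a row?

The 9 letters of LUCLUVVLU have repeats: L appearing 3 times, U appearing 3 times, and V appearing twice.
Dividing 9! = 362880 by 3!·3!·2! = 72 for the repeated letters gives 5040.

5040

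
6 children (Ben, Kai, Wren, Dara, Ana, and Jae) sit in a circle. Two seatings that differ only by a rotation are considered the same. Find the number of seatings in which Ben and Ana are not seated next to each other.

Without the restriction there are (5)! = 120 seatings.
Those with Ben next to Ana: fuse the pair into one unit and seat 5 units around a circle — 2·(4)! = 48.
Subtracting, 120 − 48 = 72.

72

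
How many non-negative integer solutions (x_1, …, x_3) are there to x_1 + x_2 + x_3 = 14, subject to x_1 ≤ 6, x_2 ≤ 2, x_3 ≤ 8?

Without the upper bounds there are C(16,2) = 120 ways to split 14 among 3 variables.
Subtract solutions that violate a single cap (substitute x_i' = x_i − (cap_i+1)): x_1 ≥ 7 gives C(9,2) = 36; x_2 ≥ 3 gives C(13,2) = 78; x_3 ≥ 9 gives C(7,2) = 21. Together 135.
Add back pairs where two caps are both exceeded: 15 + 0 + 6 = 21.
By inclusion–exclusion the count is 120 − 135 + 21 = 6.

6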